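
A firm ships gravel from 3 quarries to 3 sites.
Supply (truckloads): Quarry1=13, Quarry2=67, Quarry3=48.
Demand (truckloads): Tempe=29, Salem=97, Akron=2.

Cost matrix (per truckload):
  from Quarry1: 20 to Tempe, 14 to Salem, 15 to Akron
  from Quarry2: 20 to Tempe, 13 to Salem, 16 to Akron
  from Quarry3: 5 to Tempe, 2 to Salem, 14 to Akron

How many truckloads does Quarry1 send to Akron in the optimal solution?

2

Solving gives:
  Quarry1–Salem: 11 × 14 = 154
  Quarry1–Akron: 2 × 15 = 30
  Quarry2–Salem: 67 × 13 = 871
  Quarry3–Tempe: 29 × 5 = 145
  Quarry3–Salem: 19 × 2 = 38
Total cost = 1238.
So Quarry1→Akron carries 2 truckloads.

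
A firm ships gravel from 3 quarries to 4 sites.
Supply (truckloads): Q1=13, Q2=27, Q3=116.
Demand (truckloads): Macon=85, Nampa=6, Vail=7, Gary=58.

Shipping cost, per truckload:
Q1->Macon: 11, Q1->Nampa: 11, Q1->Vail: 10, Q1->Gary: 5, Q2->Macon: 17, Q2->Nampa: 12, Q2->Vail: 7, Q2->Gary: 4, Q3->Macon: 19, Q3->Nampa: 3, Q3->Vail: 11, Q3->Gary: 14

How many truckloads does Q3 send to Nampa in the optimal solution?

Optimal shipments:
  Q1→Gary: 13 × 5 = 65
  Q2→Gary: 27 × 4 = 108
  Q3→Macon: 85 × 19 = 1615
  Q3→Nampa: 6 × 3 = 18
  Q3→Vail: 7 × 11 = 77
  Q3→Gary: 18 × 14 = 252
Total cost = 2135.
So Q3→Nampa carries 6 truckloads.

6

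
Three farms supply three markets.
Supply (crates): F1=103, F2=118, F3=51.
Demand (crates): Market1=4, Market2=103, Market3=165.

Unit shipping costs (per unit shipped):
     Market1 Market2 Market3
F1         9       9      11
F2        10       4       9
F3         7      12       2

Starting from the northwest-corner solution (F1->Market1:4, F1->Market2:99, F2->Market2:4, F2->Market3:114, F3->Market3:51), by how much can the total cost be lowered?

Current plan cost = 4·9 + 99·9 + 4·4 + 114·9 + 51·2 = 2071.
Optimal plan:
  F1→Market1: 4 × 9 = 36
  F1→Market3: 99 × 11 = 1089
  F2→Market2: 103 × 4 = 412
  F2→Market3: 15 × 9 = 135
  F3→Market3: 51 × 2 = 102
Optimal cost = 1774.
Saving = 2071 − 1774 = 297.

297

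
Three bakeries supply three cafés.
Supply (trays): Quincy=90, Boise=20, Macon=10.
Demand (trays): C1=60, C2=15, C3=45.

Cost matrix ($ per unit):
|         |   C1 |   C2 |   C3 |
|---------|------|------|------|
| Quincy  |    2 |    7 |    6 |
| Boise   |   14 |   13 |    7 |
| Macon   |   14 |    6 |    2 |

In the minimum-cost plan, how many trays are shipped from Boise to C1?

The minimum-cost plan:
  Quincy to C1: 60 × $2 = $120
  Quincy to C2: 15 × $7 = $105
  Quincy to C3: 15 × $6 = $90
  Boise to C3: 20 × $7 = $140
  Macon to C3: 10 × $2 = $20
Total cost = $475.
The route Boise→C1 is not used.

0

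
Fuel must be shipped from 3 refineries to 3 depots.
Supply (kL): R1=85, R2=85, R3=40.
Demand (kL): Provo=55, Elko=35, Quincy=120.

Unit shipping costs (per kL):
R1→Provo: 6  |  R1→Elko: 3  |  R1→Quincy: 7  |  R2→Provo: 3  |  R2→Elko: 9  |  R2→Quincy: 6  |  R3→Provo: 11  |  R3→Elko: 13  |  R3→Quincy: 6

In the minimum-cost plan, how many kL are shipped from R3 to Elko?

Solving gives:
  R1 to Elko: 35 kL
  R1 to Quincy: 50 kL
  R2 to Provo: 55 kL
  R2 to Quincy: 30 kL
  R3 to Quincy: 40 kL
Total cost = 1040.
The route R3→Elko is not used.

0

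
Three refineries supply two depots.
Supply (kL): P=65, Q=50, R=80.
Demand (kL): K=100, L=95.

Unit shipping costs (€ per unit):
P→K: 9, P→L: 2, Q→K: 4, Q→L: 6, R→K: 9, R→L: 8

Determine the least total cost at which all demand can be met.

1020

One minimum-cost allocation:
  P→L: 65 kL
  Q→K: 50 kL
  R→K: 50 kL
  R→L: 30 kL
Total cost = €1020.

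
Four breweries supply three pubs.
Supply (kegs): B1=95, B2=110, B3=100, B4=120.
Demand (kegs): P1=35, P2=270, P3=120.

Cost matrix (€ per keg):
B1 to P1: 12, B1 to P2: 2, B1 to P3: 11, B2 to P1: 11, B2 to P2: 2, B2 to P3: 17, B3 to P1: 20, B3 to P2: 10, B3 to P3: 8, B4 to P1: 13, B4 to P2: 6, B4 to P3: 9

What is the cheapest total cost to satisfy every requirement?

2235

An optimal shipping plan:
  B1–P2: 95 × €2 = €190
  B2–P2: 110 × €2 = €220
  B3–P3: 100 × €8 = €800
  B4–P1: 35 × €13 = €455
  B4–P2: 65 × €6 = €390
  B4–P3: 20 × €9 = €180
Total = 190 + 220 + 800 + 455 + 390 + 180 = €2235.
(Supply check: B1 ships 95; B2 ships 110; B3 ships 100; B4 ships 120.)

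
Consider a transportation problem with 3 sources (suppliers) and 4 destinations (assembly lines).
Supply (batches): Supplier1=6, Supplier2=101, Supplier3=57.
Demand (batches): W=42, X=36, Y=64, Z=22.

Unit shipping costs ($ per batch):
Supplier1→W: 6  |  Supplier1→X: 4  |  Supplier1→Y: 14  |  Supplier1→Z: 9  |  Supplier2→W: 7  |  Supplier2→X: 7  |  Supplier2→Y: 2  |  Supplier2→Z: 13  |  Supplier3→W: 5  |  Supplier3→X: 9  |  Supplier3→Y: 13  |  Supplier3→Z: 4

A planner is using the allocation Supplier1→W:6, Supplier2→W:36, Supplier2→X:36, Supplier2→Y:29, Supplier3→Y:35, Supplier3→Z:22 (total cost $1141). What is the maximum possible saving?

Current plan cost = 6·6 + 36·7 + 36·7 + 29·2 + 35·13 + 22·4 = $1141.
Optimal plan:
  Supplier1->X: 6 × $4 = $24
  Supplier2->W: 7 × $7 = $49
  Supplier2->X: 30 × $7 = $210
  Supplier2->Y: 64 × $2 = $128
  Supplier3->W: 35 × $5 = $175
  Supplier3->Z: 22 × $4 = $88
Optimal cost = $674.
Saving = 1141 − 674 = $467.

467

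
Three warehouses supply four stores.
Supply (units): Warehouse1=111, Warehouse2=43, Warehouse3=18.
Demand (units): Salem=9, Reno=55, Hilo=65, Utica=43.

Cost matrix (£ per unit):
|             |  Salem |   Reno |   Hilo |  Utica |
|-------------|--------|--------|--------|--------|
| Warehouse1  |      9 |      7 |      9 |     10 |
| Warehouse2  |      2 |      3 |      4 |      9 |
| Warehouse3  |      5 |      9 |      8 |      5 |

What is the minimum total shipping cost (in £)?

1158

One minimum-cost allocation:
  Warehouse1–Reno: 55 units
  Warehouse1–Hilo: 31 units
  Warehouse1–Utica: 25 units
  Warehouse2–Salem: 9 units
  Warehouse2–Hilo: 34 units
  Warehouse3–Utica: 18 units
Total cost = £1158.
(Supply check: Warehouse1 ships 111; Warehouse2 ships 43; Warehouse3 ships 18.)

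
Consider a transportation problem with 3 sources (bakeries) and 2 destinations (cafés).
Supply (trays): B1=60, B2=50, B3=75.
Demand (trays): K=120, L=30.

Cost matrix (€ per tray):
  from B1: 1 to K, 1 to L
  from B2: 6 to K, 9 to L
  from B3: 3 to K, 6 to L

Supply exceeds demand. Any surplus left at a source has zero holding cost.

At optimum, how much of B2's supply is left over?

35

Minimum-cost shipments:
  B1–K: 30 × €1 = €30
  B1–L: 30 × €1 = €30
  B2–K: 15 × €6 = €90
  B3–K: 75 × €3 = €225
Total cost = €375.
B2 ships 15 of its 50, leaving 35.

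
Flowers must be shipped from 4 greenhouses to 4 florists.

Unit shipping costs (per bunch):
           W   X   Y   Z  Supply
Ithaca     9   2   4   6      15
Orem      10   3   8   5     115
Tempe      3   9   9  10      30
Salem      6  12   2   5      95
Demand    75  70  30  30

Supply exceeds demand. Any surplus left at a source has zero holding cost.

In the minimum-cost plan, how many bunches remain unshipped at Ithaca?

0

An optimal plan:
  Ithaca–X: 15 × 2 = 30
  Orem–X: 55 × 3 = 165
  Orem–Z: 30 × 5 = 150
  Tempe–W: 30 × 3 = 90
  Salem–W: 45 × 6 = 270
  Salem–Y: 30 × 2 = 60
Total cost = 765.
Ithaca ships 15 of its 15, leaving 0.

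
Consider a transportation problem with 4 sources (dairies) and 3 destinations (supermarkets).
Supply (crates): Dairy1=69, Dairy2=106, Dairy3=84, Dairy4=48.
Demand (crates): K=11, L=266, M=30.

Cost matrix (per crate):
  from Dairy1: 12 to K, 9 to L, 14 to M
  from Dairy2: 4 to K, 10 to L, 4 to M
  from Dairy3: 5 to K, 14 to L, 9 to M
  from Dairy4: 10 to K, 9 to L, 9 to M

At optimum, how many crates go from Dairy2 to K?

0

Solving gives:
  Dairy1->L: 69 crates
  Dairy2->L: 76 crates
  Dairy2->M: 30 crates
  Dairy3->K: 11 crates
  Dairy3->L: 73 crates
  Dairy4->L: 48 crates
Total cost = 3010.
The route Dairy2→K is not used.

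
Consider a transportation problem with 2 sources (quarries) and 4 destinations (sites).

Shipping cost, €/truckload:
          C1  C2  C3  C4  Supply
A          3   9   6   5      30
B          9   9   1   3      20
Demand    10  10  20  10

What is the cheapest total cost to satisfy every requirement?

190

An optimal shipping plan:
  A->C1: 10 truckloads
  A->C2: 10 truckloads
  A->C4: 10 truckloads
  B->C3: 20 truckloads
Total cost = €190.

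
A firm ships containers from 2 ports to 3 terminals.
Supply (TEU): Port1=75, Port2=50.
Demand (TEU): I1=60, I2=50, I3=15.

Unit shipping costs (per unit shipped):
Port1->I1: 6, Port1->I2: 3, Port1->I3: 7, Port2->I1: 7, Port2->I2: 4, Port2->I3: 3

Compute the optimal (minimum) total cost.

One minimum-cost allocation:
  Port1 to I1: 25 TEU
  Port1 to I2: 50 TEU
  Port2 to I1: 35 TEU
  Port2 to I3: 15 TEU
Total cost = 590.
(Supply check: Port1 ships 75; Port2 ships 50.)

590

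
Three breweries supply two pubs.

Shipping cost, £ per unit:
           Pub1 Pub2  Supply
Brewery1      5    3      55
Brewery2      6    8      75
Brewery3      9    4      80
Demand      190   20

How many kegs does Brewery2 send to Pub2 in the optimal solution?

Solving gives:
  Brewery1→Pub1: 55 × £5 = £275
  Brewery2→Pub1: 75 × £6 = £450
  Brewery3→Pub1: 60 × £9 = £540
  Brewery3→Pub2: 20 × £4 = £80
Total cost = £1345.
The route Brewery2→Pub2 is not used.

0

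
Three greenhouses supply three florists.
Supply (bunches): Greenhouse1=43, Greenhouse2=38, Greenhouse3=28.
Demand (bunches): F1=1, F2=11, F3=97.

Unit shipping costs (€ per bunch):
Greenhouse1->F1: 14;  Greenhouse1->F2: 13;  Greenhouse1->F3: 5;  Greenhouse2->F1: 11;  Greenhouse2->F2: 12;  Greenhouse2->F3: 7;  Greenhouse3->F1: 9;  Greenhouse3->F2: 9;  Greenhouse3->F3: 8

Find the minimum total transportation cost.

717

One minimum-cost allocation:
  Greenhouse1–F3: 43 × €5 = €215
  Greenhouse2–F3: 38 × €7 = €266
  Greenhouse3–F1: 1 × €9 = €9
  Greenhouse3–F2: 11 × €9 = €99
  Greenhouse3–F3: 16 × €8 = €128
Total = 215 + 266 + 9 + 99 + 128 = €717.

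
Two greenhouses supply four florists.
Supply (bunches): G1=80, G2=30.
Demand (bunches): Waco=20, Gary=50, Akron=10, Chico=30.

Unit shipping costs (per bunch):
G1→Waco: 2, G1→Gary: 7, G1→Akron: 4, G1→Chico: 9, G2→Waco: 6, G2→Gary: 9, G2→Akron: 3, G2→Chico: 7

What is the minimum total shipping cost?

640

An optimal shipping plan:
  G1->Waco: 20 × 2 = 40
  G1->Gary: 50 × 7 = 350
  G1->Akron: 10 × 4 = 40
  G2->Chico: 30 × 7 = 210
Total = 40 + 350 + 40 + 210 = 640.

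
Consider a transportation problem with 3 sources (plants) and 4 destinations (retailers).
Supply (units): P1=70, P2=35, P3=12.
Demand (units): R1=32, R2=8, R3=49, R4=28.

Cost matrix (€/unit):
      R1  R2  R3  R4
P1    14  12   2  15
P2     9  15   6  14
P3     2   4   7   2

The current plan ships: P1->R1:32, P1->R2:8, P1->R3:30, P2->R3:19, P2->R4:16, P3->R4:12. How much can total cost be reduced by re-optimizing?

Current plan cost = 32·14 + 8·12 + 30·2 + 19·6 + 16·14 + 12·2 = €966.
Optimal plan:
  P1–R2: 8 units
  P1–R3: 49 units
  P1–R4: 13 units
  P2–R1: 32 units
  P2–R4: 3 units
  P3–R4: 12 units
Optimal cost = €743.
Saving = 966 − 743 = €223.

223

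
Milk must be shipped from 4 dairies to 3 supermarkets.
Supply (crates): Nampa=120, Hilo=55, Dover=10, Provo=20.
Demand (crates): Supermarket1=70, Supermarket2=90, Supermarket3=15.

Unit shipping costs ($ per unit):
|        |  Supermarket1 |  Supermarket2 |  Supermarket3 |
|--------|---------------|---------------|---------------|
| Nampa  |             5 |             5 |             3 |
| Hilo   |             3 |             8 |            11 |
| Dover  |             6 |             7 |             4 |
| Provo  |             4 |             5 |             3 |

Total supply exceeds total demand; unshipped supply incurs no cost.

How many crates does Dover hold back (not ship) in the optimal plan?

10

Minimum-cost shipments:
  Nampa to Supermarket2: 90 crates
  Nampa to Supermarket3: 15 crates
  Hilo to Supermarket1: 55 crates
  Provo to Supermarket1: 15 crates
Total cost = $720.
Dover ships 0 of its 10, leaving 10.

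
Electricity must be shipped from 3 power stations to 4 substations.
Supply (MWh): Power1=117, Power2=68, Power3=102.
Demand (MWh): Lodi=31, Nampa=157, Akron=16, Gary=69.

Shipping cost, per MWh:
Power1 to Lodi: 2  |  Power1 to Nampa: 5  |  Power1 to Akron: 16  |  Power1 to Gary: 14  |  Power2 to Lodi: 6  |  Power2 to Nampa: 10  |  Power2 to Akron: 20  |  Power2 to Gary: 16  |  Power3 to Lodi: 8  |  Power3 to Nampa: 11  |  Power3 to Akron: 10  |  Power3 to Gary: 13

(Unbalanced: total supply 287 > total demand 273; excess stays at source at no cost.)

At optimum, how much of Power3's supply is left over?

Minimum-cost shipments:
  Power1 to Nampa: 117 × 5 = 585
  Power2 to Lodi: 31 × 6 = 186
  Power2 to Nampa: 37 × 10 = 370
  Power3 to Nampa: 3 × 11 = 33
  Power3 to Akron: 16 × 10 = 160
  Power3 to Gary: 69 × 13 = 897
Total cost = 2231.
Power3 ships 88 of its 102, leaving 14.

14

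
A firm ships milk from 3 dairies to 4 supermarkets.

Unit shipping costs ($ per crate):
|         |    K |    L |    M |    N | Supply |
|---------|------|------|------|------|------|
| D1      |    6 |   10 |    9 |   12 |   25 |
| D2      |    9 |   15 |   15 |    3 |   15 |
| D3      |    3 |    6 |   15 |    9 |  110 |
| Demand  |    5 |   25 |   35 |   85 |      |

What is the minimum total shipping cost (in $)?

Optimal allocation:
  D1 to M: 25 × $9 = $225
  D2 to N: 15 × $3 = $45
  D3 to K: 5 × $3 = $15
  D3 to L: 25 × $6 = $150
  D3 to M: 10 × $15 = $150
  D3 to N: 70 × $9 = $630
Total = 225 + 45 + 15 + 150 + 150 + 630 = $1215.

1215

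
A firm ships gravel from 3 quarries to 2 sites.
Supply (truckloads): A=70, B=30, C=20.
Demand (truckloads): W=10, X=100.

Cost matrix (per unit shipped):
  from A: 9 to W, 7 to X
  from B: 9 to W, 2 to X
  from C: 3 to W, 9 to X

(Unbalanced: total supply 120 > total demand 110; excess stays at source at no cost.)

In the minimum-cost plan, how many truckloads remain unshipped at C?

10

An optimal plan:
  A→X: 70 × 7 = 490
  B→X: 30 × 2 = 60
  C→W: 10 × 3 = 30
Total cost = 580.
C ships 10 of its 20, leaving 10.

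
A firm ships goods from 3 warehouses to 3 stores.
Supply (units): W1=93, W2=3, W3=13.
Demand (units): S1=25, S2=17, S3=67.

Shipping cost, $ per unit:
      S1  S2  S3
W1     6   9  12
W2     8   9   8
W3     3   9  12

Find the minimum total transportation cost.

An optimal shipping plan:
  W1 to S1: 12 × $6 = $72
  W1 to S2: 17 × $9 = $153
  W1 to S3: 64 × $12 = $768
  W2 to S3: 3 × $8 = $24
  W3 to S1: 13 × $3 = $39
Total = 72 + 153 + 768 + 24 + 39 = $1056.
(Supply check: W1 ships 93; W2 ships 3; W3 ships 13.)

1056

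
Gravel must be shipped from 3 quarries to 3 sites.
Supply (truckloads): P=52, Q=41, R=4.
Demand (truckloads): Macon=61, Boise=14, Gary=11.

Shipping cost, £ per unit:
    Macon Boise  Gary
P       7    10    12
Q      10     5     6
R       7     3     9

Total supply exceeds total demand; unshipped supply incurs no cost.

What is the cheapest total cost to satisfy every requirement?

578

Optimal allocation:
  P–Macon: 52 × £7 = £364
  Q–Macon: 5 × £10 = £50
  Q–Boise: 14 × £5 = £70
  Q–Gary: 11 × £6 = £66
  R–Macon: 4 × £7 = £28
Total = 364 + 50 + 70 + 66 + 28 = £578.
(Supply check: P ships 52; Q ships 30; R ships 4.)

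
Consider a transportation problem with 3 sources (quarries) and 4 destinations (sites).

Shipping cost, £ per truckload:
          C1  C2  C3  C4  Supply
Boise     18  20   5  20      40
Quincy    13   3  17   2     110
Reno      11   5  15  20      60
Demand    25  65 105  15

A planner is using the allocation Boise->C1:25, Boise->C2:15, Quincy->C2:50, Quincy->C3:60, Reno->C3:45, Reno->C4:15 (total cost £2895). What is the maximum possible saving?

Current plan cost = 25·18 + 15·20 + 50·3 + 60·17 + 45·15 + 15·20 = £2895.
Optimal plan:
  Boise->C3: 40 × £5 = £200
  Quincy->C1: 25 × £13 = £325
  Quincy->C2: 65 × £3 = £195
  Quincy->C3: 5 × £17 = £85
  Quincy->C4: 15 × £2 = £30
  Reno->C3: 60 × £15 = £900
Optimal cost = £1735.
Saving = 2895 − 1735 = £1160.

1160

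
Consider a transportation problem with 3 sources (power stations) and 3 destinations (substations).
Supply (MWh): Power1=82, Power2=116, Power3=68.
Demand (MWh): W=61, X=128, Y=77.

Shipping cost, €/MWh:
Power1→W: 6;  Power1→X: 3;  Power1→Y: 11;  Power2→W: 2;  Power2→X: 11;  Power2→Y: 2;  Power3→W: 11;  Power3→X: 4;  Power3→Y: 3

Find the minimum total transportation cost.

A cheapest plan:
  Power1->X: 82 MWh
  Power2->W: 61 MWh
  Power2->Y: 55 MWh
  Power3->X: 46 MWh
  Power3->Y: 22 MWh
Total cost = €728.

728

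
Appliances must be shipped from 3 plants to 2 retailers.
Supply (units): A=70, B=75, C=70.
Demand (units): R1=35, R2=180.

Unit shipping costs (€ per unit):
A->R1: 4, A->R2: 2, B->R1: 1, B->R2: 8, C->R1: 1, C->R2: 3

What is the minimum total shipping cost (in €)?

705

A cheapest plan:
  A to R2: 70 units
  B to R1: 35 units
  B to R2: 40 units
  C to R2: 70 units
Total cost = €705.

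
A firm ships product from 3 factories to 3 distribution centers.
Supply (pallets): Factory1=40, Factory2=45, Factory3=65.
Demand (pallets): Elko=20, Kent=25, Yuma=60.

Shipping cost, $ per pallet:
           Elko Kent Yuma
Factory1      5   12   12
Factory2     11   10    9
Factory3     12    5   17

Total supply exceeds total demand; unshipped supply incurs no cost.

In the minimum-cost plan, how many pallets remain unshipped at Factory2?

0

Minimum-cost shipments:
  Factory1→Elko: 20 × $5 = $100
  Factory1→Yuma: 15 × $12 = $180
  Factory2→Yuma: 45 × $9 = $405
  Factory3→Kent: 25 × $5 = $125
Total cost = $810.
Factory2 ships 45 of its 45, leaving 0.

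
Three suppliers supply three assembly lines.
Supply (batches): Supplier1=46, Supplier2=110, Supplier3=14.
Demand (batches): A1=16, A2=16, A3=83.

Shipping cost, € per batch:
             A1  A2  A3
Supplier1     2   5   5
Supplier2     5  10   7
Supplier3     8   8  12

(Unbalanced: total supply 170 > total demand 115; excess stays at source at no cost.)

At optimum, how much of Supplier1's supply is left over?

0

Minimum-cost shipments:
  Supplier1 to A1: 16 × €2 = €32
  Supplier1 to A2: 16 × €5 = €80
  Supplier1 to A3: 14 × €5 = €70
  Supplier2 to A3: 69 × €7 = €483
Total cost = €665.
Supplier1 ships 46 of its 46, leaving 0.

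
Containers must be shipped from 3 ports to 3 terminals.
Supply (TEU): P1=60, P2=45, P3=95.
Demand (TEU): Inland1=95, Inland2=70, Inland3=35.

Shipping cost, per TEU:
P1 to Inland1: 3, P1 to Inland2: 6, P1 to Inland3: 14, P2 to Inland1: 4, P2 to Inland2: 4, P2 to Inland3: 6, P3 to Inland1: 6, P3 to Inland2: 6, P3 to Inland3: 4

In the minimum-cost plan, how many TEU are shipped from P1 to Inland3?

Solving gives:
  P1–Inland1: 60 TEU
  P2–Inland2: 45 TEU
  P3–Inland1: 35 TEU
  P3–Inland2: 25 TEU
  P3–Inland3: 35 TEU
Total cost = 860.
The route P1→Inland3 is not used.

0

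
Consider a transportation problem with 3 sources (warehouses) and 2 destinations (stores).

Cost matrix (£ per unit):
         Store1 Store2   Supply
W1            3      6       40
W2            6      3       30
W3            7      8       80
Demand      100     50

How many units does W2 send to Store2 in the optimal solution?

30

The minimum-cost plan:
  W1->Store1: 40 × £3 = £120
  W2->Store2: 30 × £3 = £90
  W3->Store1: 60 × £7 = £420
  W3->Store2: 20 × £8 = £160
Total cost = £790.
So W2→Store2 carries 30 units.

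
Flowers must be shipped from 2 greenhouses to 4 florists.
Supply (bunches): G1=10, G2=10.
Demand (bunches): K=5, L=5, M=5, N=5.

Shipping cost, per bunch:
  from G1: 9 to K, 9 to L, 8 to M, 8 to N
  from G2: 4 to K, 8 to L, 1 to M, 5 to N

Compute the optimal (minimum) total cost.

A cheapest plan:
  G1–L: 5 bunches
  G1–N: 5 bunches
  G2–K: 5 bunches
  G2–M: 5 bunches
Total cost = 110.
(Supply check: G1 ships 10; G2 ships 10.)

110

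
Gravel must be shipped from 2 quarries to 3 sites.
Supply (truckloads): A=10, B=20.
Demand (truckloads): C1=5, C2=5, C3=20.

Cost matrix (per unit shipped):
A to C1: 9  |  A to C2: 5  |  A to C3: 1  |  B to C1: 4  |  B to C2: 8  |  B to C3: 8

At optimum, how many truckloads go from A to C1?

0

Optimal shipments:
  A to C3: 10 × 1 = 10
  B to C1: 5 × 4 = 20
  B to C2: 5 × 8 = 40
  B to C3: 10 × 8 = 80
Total cost = 150.
The route A→C1 is not used.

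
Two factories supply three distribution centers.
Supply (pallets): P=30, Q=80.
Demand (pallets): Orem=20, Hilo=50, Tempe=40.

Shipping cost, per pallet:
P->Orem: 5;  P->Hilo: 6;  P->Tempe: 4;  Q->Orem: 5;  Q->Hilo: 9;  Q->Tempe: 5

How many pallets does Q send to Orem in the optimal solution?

20

The minimum-cost plan:
  P–Hilo: 30 × 6 = 180
  Q–Orem: 20 × 5 = 100
  Q–Hilo: 20 × 9 = 180
  Q–Tempe: 40 × 5 = 200
Total cost = 660.
So Q→Orem carries 20 pallets.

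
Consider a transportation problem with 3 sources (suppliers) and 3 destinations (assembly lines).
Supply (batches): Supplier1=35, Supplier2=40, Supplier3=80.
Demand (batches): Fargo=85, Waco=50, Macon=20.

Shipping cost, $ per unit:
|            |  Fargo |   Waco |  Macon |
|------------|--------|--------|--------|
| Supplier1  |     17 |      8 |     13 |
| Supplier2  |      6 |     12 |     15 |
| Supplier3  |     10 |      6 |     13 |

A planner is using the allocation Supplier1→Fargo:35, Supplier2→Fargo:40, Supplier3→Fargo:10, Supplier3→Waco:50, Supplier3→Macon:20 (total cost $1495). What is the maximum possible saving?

Current plan cost = 35·17 + 40·6 + 10·10 + 50·6 + 20·13 = $1495.
Optimal plan:
  Supplier1->Waco: 15 × $8 = $120
  Supplier1->Macon: 20 × $13 = $260
  Supplier2->Fargo: 40 × $6 = $240
  Supplier3->Fargo: 45 × $10 = $450
  Supplier3->Waco: 35 × $6 = $210
Optimal cost = $1280.
Saving = 1495 − 1280 = $215.

215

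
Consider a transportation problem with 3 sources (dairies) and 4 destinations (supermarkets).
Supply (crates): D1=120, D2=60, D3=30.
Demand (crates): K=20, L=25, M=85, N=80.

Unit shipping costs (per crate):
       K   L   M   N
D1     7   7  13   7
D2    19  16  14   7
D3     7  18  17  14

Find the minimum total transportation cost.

2020

An optimal shipping plan:
  D1–L: 25 × 7 = 175
  D1–M: 75 × 13 = 975
  D1–N: 20 × 7 = 140
  D2–N: 60 × 7 = 420
  D3–K: 20 × 7 = 140
  D3–M: 10 × 17 = 170
Total = 175 + 975 + 140 + 420 + 140 + 170 = 2020.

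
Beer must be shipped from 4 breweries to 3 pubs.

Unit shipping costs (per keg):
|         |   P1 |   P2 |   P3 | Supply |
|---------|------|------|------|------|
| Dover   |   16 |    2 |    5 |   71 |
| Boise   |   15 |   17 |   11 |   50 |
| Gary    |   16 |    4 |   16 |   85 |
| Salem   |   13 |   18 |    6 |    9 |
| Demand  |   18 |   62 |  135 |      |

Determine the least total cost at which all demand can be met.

One minimum-cost allocation:
  Dover->P3: 71 × 5 = 355
  Boise->P3: 50 × 11 = 550
  Gary->P1: 18 × 16 = 288
  Gary->P2: 62 × 4 = 248
  Gary->P3: 5 × 16 = 80
  Salem->P3: 9 × 6 = 54
Total = 355 + 550 + 288 + 248 + 80 + 54 = 1575.
(Supply check: Dover ships 71; Boise ships 50; Gary ships 85; Salem ships 9.)

1575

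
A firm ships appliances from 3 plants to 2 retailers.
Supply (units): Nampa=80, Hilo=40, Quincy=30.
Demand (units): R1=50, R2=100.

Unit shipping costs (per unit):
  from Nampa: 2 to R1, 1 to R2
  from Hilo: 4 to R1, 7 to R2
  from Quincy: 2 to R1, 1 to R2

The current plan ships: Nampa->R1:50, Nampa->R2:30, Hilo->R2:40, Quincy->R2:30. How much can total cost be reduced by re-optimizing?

Current plan cost = 50·2 + 30·1 + 40·7 + 30·1 = 440.
Optimal plan:
  Nampa→R1: 10 units
  Nampa→R2: 70 units
  Hilo→R1: 40 units
  Quincy→R2: 30 units
Optimal cost = 280.
Saving = 440 − 280 = 160.

160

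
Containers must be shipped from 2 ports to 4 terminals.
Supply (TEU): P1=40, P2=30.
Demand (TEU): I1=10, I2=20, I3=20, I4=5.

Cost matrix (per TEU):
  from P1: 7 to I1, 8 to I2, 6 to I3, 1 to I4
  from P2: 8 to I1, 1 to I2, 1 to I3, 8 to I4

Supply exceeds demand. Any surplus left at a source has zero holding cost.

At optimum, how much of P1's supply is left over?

An optimal plan:
  P1–I1: 10 × 7 = 70
  P1–I3: 10 × 6 = 60
  P1–I4: 5 × 1 = 5
  P2–I2: 20 × 1 = 20
  P2–I3: 10 × 1 = 10
Total cost = 165.
P1 ships 25 of its 40, leaving 15.

15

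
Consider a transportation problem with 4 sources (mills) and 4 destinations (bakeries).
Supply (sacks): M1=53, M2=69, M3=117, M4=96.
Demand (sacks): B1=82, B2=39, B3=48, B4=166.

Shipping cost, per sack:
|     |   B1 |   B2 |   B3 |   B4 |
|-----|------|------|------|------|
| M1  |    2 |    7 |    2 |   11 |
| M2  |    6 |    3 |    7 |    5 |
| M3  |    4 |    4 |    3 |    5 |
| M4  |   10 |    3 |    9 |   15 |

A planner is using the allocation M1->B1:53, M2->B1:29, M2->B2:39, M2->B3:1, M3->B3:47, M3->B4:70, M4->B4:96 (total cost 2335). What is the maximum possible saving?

Current plan cost = 53·2 + 29·6 + 39·3 + 1·7 + 47·3 + 70·5 + 96·15 = 2335.
Optimal plan:
  M1 to B1: 53 × 2 = 106
  M2 to B4: 69 × 5 = 345
  M3 to B3: 20 × 3 = 60
  M3 to B4: 97 × 5 = 485
  M4 to B1: 29 × 10 = 290
  M4 to B2: 39 × 3 = 117
  M4 to B3: 28 × 9 = 252
Optimal cost = 1655.
Saving = 2335 − 1655 = 680.

680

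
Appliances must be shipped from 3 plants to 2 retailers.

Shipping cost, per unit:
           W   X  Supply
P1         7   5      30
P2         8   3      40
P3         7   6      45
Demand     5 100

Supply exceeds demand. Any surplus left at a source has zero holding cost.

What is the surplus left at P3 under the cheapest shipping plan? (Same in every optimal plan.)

10

Minimum-cost shipments:
  P1→X: 30 × 5 = 150
  P2→X: 40 × 3 = 120
  P3→W: 5 × 7 = 35
  P3→X: 30 × 6 = 180
Total cost = 485.
P3 ships 35 of its 45, leaving 10.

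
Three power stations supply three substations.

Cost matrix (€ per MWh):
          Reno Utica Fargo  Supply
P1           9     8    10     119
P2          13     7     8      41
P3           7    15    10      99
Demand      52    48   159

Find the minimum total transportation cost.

One minimum-cost allocation:
  P1→Utica: 48 × €8 = €384
  P1→Fargo: 71 × €10 = €710
  P2→Fargo: 41 × €8 = €328
  P3→Reno: 52 × €7 = €364
  P3→Fargo: 47 × €10 = €470
Total = 384 + 710 + 328 + 364 + 470 = €2256.
(Supply check: P1 ships 119; P2 ships 41; P3 ships 99.)

2256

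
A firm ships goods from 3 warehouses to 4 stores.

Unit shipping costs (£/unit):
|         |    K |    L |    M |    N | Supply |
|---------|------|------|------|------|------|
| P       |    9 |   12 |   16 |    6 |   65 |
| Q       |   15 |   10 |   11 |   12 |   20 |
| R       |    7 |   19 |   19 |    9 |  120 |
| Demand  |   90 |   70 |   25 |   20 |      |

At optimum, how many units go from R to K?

90

Optimal shipments:
  P->L: 65 units
  Q->L: 5 units
  Q->M: 15 units
  R->K: 90 units
  R->M: 10 units
  R->N: 20 units
Total cost = £1995.
So R→K carries 90 units.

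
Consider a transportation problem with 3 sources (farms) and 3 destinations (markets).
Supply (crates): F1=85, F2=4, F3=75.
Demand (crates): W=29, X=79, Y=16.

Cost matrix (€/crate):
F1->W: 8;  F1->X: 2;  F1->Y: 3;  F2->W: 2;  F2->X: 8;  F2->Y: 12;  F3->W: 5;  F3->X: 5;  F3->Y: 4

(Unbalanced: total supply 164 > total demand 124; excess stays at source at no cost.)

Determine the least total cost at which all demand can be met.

A cheapest plan:
  F1 to X: 79 × €2 = €158
  F1 to Y: 6 × €3 = €18
  F2 to W: 4 × €2 = €8
  F3 to W: 25 × €5 = €125
  F3 to Y: 10 × €4 = €40
Total = 158 + 18 + 8 + 125 + 40 = €349.

349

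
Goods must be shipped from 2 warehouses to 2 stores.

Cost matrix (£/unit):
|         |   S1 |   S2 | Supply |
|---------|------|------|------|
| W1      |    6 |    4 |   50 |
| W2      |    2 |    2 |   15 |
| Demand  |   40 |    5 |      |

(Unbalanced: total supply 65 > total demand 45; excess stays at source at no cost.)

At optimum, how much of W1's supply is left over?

Minimum-cost shipments:
  W1 to S1: 25 units
  W1 to S2: 5 units
  W2 to S1: 15 units
Total cost = £200.
W1 ships 30 of its 50, leaving 20.

20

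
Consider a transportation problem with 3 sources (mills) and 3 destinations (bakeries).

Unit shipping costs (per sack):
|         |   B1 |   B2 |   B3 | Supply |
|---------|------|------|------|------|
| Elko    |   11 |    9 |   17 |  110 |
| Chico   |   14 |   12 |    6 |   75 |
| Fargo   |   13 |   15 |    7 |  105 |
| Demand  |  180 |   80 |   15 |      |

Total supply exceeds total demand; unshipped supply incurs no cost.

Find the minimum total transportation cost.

A cheapest plan:
  Elko–B1: 30 × 11 = 330
  Elko–B2: 80 × 9 = 720
  Chico–B1: 45 × 14 = 630
  Chico–B3: 15 × 6 = 90
  Fargo–B1: 105 × 13 = 1365
Total = 330 + 720 + 630 + 90 + 1365 = 3135.

3135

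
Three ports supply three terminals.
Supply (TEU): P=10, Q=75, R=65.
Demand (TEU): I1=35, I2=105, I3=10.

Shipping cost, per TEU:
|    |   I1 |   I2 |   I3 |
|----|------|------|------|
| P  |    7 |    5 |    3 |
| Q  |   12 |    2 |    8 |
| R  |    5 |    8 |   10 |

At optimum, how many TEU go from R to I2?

30

Solving gives:
  P to I3: 10 TEU
  Q to I2: 75 TEU
  R to I1: 35 TEU
  R to I2: 30 TEU
Total cost = 595.
So R→I2 carries 30 TEU.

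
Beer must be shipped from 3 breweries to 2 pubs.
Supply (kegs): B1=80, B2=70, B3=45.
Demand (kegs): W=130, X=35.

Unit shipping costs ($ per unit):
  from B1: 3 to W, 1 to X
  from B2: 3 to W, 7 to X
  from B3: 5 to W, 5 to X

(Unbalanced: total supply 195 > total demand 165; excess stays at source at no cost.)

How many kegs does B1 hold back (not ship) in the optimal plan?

0

An optimal plan:
  B1->W: 45 × $3 = $135
  B1->X: 35 × $1 = $35
  B2->W: 70 × $3 = $210
  B3->W: 15 × $5 = $75
Total cost = $455.
B1 ships 80 of its 80, leaving 0.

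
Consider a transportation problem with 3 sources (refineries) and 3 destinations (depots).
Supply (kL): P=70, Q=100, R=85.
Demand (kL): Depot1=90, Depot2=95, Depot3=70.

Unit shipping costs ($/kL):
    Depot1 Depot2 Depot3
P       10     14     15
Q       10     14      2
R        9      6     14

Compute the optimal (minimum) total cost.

1690

An optimal shipping plan:
  P to Depot1: 60 kL
  P to Depot2: 10 kL
  Q to Depot1: 30 kL
  Q to Depot3: 70 kL
  R to Depot2: 85 kL
Total cost = $1690.
(Supply check: P ships 70; Q ships 100; R ships 85.)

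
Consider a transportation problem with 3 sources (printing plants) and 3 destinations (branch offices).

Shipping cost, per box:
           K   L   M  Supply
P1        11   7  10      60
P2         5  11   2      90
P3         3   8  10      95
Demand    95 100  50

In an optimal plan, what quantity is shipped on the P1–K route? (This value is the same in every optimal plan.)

0

Optimal shipments:
  P1→L: 60 × 7 = 420
  P2→K: 40 × 5 = 200
  P2→M: 50 × 2 = 100
  P3→K: 55 × 3 = 165
  P3→L: 40 × 8 = 320
Total cost = 1205.
The route P1→K is not used.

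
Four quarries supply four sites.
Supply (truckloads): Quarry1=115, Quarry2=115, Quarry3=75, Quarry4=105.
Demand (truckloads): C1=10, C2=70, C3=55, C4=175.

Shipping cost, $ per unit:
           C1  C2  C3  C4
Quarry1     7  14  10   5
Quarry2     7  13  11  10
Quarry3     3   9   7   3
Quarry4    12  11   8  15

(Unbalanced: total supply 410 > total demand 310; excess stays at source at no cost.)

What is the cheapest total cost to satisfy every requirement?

One minimum-cost allocation:
  Quarry1→C4: 115 truckloads
  Quarry2→C2: 15 truckloads
  Quarry3→C1: 10 truckloads
  Quarry3→C2: 5 truckloads
  Quarry3→C4: 60 truckloads
  Quarry4→C2: 50 truckloads
  Quarry4→C3: 55 truckloads
Total cost = $2015.

2015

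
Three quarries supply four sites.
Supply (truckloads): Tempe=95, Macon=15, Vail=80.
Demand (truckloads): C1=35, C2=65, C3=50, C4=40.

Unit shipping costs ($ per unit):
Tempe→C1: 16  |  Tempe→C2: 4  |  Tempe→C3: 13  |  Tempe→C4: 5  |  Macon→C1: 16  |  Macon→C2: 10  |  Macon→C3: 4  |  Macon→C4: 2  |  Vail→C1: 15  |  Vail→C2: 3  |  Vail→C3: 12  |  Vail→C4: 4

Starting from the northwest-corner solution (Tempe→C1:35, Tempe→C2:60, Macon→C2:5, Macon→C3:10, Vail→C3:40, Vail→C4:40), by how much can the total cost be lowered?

75

Current plan cost = 35·16 + 60·4 + 5·10 + 10·4 + 40·12 + 40·4 = $1530.
Optimal plan:
  Tempe to C2: 65 × $4 = $260
  Tempe to C4: 30 × $5 = $150
  Macon to C3: 15 × $4 = $60
  Vail to C1: 35 × $15 = $525
  Vail to C3: 35 × $12 = $420
  Vail to C4: 10 × $4 = $40
Optimal cost = $1455.
Saving = 1530 − 1455 = $75.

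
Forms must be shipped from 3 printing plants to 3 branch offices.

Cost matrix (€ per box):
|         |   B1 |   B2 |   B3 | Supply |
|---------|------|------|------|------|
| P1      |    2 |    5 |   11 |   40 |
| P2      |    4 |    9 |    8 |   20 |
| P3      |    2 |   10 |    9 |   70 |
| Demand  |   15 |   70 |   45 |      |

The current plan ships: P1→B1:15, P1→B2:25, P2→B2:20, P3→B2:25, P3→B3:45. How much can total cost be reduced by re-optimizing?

Current plan cost = 15·2 + 25·5 + 20·9 + 25·10 + 45·9 = €990.
Optimal plan:
  P1–B2: 40 boxes
  P2–B3: 20 boxes
  P3–B1: 15 boxes
  P3–B2: 30 boxes
  P3–B3: 25 boxes
Optimal cost = €915.
Saving = 990 − 915 = €75.

75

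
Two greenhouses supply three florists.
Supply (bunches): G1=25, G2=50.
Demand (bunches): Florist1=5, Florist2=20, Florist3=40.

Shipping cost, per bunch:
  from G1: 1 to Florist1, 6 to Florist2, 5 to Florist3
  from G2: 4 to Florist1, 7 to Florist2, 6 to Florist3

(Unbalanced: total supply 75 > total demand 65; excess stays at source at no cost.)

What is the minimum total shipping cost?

365

An optimal shipping plan:
  G1–Florist1: 5 × 1 = 5
  G1–Florist3: 20 × 5 = 100
  G2–Florist2: 20 × 7 = 140
  G2–Florist3: 20 × 6 = 120
Total = 5 + 100 + 140 + 120 = 365.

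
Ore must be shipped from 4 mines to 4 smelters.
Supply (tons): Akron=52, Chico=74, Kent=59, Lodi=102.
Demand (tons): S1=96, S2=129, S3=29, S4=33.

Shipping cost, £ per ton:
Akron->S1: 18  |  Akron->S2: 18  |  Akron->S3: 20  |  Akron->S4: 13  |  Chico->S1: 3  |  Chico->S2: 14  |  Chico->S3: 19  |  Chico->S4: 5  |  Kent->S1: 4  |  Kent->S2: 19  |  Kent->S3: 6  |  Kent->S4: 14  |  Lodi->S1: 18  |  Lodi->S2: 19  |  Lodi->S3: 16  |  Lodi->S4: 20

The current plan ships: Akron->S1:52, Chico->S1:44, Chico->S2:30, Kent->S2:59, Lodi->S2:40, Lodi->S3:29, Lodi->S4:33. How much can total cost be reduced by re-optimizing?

Current plan cost = 52·18 + 44·3 + 30·14 + 59·19 + 40·19 + 29·16 + 33·20 = £4493.
Optimal plan:
  Akron->S2: 27 × £18 = £486
  Akron->S4: 25 × £13 = £325
  Chico->S1: 66 × £3 = £198
  Chico->S4: 8 × £5 = £40
  Kent->S1: 30 × £4 = £120
  Kent->S3: 29 × £6 = £174
  Lodi->S2: 102 × £19 = £1938
Optimal cost = £3281.
Saving = 4493 − 3281 = £1212.

1212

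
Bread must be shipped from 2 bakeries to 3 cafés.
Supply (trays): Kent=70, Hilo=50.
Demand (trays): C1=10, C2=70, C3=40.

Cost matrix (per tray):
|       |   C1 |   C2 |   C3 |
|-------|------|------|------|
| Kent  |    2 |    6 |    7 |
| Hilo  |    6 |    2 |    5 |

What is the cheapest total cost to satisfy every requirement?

A cheapest plan:
  Kent–C1: 10 × 2 = 20
  Kent–C2: 20 × 6 = 120
  Kent–C3: 40 × 7 = 280
  Hilo–C2: 50 × 2 = 100
Total = 20 + 120 + 280 + 100 = 520.
(Supply check: Kent ships 70; Hilo ships 50.)

520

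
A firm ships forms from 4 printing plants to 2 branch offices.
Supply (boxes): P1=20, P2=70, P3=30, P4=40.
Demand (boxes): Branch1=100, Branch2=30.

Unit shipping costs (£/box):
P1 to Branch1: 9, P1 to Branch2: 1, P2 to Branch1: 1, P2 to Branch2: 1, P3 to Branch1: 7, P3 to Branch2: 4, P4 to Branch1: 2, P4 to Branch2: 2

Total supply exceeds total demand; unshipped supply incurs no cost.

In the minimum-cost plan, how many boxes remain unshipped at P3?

Minimum-cost shipments:
  P1 to Branch2: 20 boxes
  P2 to Branch1: 70 boxes
  P4 to Branch1: 30 boxes
  P4 to Branch2: 10 boxes
Total cost = £170.
P3 ships 0 of its 30, leaving 30.

30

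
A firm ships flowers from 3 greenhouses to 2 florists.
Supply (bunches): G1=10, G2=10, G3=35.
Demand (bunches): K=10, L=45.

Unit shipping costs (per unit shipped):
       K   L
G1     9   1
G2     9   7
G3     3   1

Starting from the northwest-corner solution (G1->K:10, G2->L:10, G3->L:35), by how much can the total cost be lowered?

Current plan cost = 10·9 + 10·7 + 35·1 = 195.
Optimal plan:
  G1->L: 10 × 1 = 10
  G2->K: 10 × 9 = 90
  G3->L: 35 × 1 = 35
Optimal cost = 135.
Saving = 195 − 135 = 60.

60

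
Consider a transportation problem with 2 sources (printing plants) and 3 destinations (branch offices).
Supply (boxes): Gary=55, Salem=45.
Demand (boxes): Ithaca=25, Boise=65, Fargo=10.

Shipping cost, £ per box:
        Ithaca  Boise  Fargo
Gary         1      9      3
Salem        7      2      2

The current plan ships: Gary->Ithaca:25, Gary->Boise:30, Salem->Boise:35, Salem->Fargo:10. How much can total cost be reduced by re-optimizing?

Current plan cost = 25·1 + 30·9 + 35·2 + 10·2 = £385.
Optimal plan:
  Gary→Ithaca: 25 × £1 = £25
  Gary→Boise: 20 × £9 = £180
  Gary→Fargo: 10 × £3 = £30
  Salem→Boise: 45 × £2 = £90
Optimal cost = £325.
Saving = 385 − 325 = £60.

60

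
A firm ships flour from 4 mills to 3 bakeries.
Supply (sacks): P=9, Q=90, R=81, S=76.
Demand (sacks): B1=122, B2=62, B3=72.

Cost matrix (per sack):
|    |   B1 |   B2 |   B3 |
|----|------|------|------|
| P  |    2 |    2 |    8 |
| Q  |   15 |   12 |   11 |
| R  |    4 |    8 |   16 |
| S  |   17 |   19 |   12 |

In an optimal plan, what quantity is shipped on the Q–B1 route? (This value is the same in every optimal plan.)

Solving gives:
  P→B1: 9 × 2 = 18
  Q→B1: 28 × 15 = 420
  Q→B2: 62 × 12 = 744
  R→B1: 81 × 4 = 324
  S→B1: 4 × 17 = 68
  S→B3: 72 × 12 = 864
Total cost = 2438.
So Q→B1 carries 28 sacks.

28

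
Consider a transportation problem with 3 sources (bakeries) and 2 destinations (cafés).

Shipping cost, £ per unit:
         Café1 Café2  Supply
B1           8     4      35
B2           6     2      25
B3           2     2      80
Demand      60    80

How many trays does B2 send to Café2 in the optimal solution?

The minimum-cost plan:
  B1–Café2: 35 × £4 = £140
  B2–Café2: 25 × £2 = £50
  B3–Café1: 60 × £2 = £120
  B3–Café2: 20 × £2 = £40
Total cost = £350.
So B2→Café2 carries 25 trays.

25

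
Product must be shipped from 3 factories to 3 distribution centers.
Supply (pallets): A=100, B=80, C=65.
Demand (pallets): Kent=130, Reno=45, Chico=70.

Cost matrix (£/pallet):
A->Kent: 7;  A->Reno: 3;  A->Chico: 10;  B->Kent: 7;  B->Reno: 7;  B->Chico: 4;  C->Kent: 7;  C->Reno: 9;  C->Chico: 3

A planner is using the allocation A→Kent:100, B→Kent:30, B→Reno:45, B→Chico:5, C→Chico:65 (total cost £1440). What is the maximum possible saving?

Current plan cost = 100·7 + 30·7 + 45·7 + 5·4 + 65·3 = £1440.
Optimal plan:
  A to Kent: 55 pallets
  A to Reno: 45 pallets
  B to Kent: 75 pallets
  B to Chico: 5 pallets
  C to Chico: 65 pallets
Optimal cost = £1260.
Saving = 1440 − 1260 = £180.

180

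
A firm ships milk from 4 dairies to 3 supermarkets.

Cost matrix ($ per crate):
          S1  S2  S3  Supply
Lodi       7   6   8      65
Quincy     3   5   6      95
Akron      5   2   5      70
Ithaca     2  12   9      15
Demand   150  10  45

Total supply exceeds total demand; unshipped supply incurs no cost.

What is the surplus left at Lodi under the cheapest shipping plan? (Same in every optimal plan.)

Minimum-cost shipments:
  Lodi->S1: 25 crates
  Quincy->S1: 95 crates
  Akron->S1: 15 crates
  Akron->S2: 10 crates
  Akron->S3: 45 crates
  Ithaca->S1: 15 crates
Total cost = $810.
Lodi ships 25 of its 65, leaving 40.

40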